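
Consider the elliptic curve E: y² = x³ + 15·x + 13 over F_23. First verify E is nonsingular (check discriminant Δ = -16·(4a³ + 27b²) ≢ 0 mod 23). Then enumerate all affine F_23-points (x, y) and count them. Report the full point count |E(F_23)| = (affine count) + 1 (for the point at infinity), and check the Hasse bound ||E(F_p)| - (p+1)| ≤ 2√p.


Affine points = {(0, 6), (0, 17), (1, 11), (1, 12), (3, 4), (3, 19), (5, 11), (5, 12), (7, 1), (7, 22), (8, 1), (8, 22), (9, 7), (9, 16), (10, 6), (10, 17), (12, 9), (12, 14), (13, 6), (13, 17), (14, 0), (15, 5), (15, 18), (16, 5), (16, 18), (17, 11), (17, 12), (19, 2), (19, 21)}; affine count = 29; |E(F_23)| = 30.

Discriminant check: Δ ∝ 4a³ + 27b² = 4·15³ + 27·13² = 4·3375 + 27·169 ≡ 8 (mod 23). Nonzero ⇒ E is nonsingular.
For each x ∈ F_23, compute rhs = x³ + 15·x + 13 mod 23, then count y ∈ F_23 with y² ≡ rhs.
  x = 0: rhs = 13, matching y values: 6, 17 (2 points).
  x = 1: rhs = 6, matching y values: 11, 12 (2 points).
  x = 2: rhs = 5, matching y values: none (0 points).
  x = 3: rhs = 16, matching y values: 4, 19 (2 points).
  x = 4: rhs = 22, matching y values: none (0 points).
  x = 5: rhs = 6, matching y values: 11, 12 (2 points).
  x = 6: rhs = 20, matching y values: none (0 points).
  x = 7: rhs = 1, matching y values: 1, 22 (2 points).
  x = 8: rhs = 1, matching y values: 1, 22 (2 points).
  x = 9: rhs = 3, matching y values: 7, 16 (2 points).
  x = 10: rhs = 13, matching y values: 6, 17 (2 points).
  x = 11: rhs = 14, matching y values: none (0 points).
  x = 12: rhs = 12, matching y values: 9, 14 (2 points).
  x = 13: rhs = 13, matching y values: 6, 17 (2 points).
  x = 14: rhs = 0, matching y values: 0 (1 points).
  x = 15: rhs = 2, matching y values: 5, 18 (2 points).
  x = 16: rhs = 2, matching y values: 5, 18 (2 points).
  x = 17: rhs = 6, matching y values: 11, 12 (2 points).
  x = 18: rhs = 20, matching y values: none (0 points).
  x = 19: rhs = 4, matching y values: 2, 21 (2 points).
  x = 20: rhs = 10, matching y values: none (0 points).
  x = 21: rhs = 21, matching y values: none (0 points).
  x = 22: rhs = 20, matching y values: none (0 points).
Total affine count: 29.
Full point count |E(F_23)| = 29 + 1 = 30.
Hasse bound: |30 − (23+1)| = |6| = 6 ≤ 2√23 ≈ 9.5917 ✓.


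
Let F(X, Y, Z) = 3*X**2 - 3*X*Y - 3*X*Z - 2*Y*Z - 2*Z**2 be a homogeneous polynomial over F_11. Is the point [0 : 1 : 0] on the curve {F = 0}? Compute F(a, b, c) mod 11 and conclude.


F(0,1,0) ≡ 0 (mod 11); P is on the curve.

Evaluate F(0, 1, 0) term-by-term (mod 11).
  3*X**2 ↦ 3·0·1·1 = 0
  -3*X*Y ↦ -3·0·1·1 = 0
  -3*X*Z ↦ -3·0·1·0 = 0
  -2*Y*Z ↦ -2·1·1·0 = 0
  -2*Z**2 ↦ -2·1·1·0 = 0
Sum: F(0, 1, 0) = (0) + (0) + (0) + (0) + (0) = 0.
Reducing mod 11: 0 ≡ 0 (mod 11).
Since F(a, b, c) ≡ 0 (mod 11), P lies on the curve.


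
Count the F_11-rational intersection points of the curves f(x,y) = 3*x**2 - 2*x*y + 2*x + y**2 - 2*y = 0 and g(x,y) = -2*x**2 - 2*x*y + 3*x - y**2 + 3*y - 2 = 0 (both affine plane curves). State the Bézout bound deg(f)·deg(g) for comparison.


Common zeros: {(0, 2), (3, 0), (3, 8)}; count = 3; Bézout bound = 4.

deg(f) = 2, deg(g) = 2, so Bézout bound = 4.
Scan x ∈ F_11. For each x, list the y ∈ F_11 with f(x, y) ≡ 0 and those with g(x, y) ≡ 0 (mod 11); the common zeros in that column are the intersection.
  x = 0: f ≡ 0 at y ∈ {0, 2}; g ≡ 0 at y ∈ {1, 2}; common: {2}.
  x = 1: f ≡ 0 at y ∈ ∅; g ≡ 0 at y ∈ ∅; common: ∅.
  x = 2: f ≡ 0 at y ∈ {1, 5}; g ≡ 0 at y ∈ ∅; common: ∅.
  x = 3: f ≡ 0 at y ∈ {0, 8}; g ≡ 0 at y ∈ {0, 8}; common: {0, 8}.
  x = 4: f ≡ 0 at y ∈ ∅; g ≡ 0 at y ∈ {0, 6}; common: ∅.
  x = 5: f ≡ 0 at y ∈ ∅; g ≡ 0 at y ∈ {2}; common: ∅.
  x = 6: f ≡ 0 at y ∈ ∅; g ≡ 0 at y ∈ {1}; common: ∅.
  x = 7: f ≡ 0 at y ∈ ∅; g ≡ 0 at y ∈ {3, 8}; common: ∅.
  x = 8: f ≡ 0 at y ∈ {2, 5}; g ≡ 0 at y ∈ {3, 6}; common: ∅.
  x = 9: f ≡ 0 at y ∈ {1, 8}; g ≡ 0 at y ∈ ∅; common: ∅.
  x = 10: f ≡ 0 at y ∈ ∅; g ≡ 0 at y ∈ ∅; common: ∅.
Collecting: common zeros = {(0, 2), (3, 0), (3, 8)}, so the count is 3.
Comparison with the Bézout bound: 3 ≤ 4 = deg(f)·deg(g), as expected for curves with no common component (the affine F_11-count falls short of the bound because intersections may lie at infinity, over extension fields, or carry multiplicity).


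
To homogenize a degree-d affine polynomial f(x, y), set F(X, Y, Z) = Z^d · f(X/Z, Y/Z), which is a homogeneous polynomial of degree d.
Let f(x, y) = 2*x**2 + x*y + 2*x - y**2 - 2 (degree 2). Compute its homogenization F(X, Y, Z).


F(X, Y, Z) = 2*X**2 + X*Y + 2*X*Z - Y**2 - 2*Z**2

deg(f) = 2.
Substitute x = X/Z, y = Y/Z into f, then multiply by Z^2.
  monomial 2·x^2·y^0 ↦ 2·X^2·Y^0·Z^0.
  monomial 1·x^1·y^1 ↦ 1·X^1·Y^1·Z^0.
  monomial 2·x^1·y^0 ↦ 2·X^1·Y^0·Z^1.
  monomial -1·x^0·y^2 ↦ -1·X^0·Y^2·Z^0.
  monomial -2·x^0·y^0 ↦ -2·X^0·Y^0·Z^2.
Collecting: F(X, Y, Z) = 2*X**2 + X*Y + 2*X*Z - Y**2 - 2*Z**2.


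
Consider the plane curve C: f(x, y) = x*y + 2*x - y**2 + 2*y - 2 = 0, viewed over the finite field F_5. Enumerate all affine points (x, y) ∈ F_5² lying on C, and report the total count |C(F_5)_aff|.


Affine F_5-points: {(0, 3), (0, 4), (1, 0), (1, 3), (2, 1), (2, 3), (3, 2), (3, 3), (4, 3)}; count = 9.

For each of the 25 pairs (x, y) ∈ F_5², evaluate f(x, y) mod 5. Record the zeros.
  x = 0: [0↦3, 1↦4, 2↦3, 3↦0, 4↦0]  zeros at y ∈ {3, 4}
  x = 1: [0↦0, 1↦2, 2↦2, 3↦0, 4↦1]  zeros at y ∈ {0, 3}
  x = 2: [0↦2, 1↦0, 2↦1, 3↦0, 4↦2]  zeros at y ∈ {1, 3}
  x = 3: [0↦4, 1↦3, 2↦0, 3↦0, 4↦3]  zeros at y ∈ {2, 3}
  x = 4: [0↦1, 1↦1, 2↦4, 3↦0, 4↦4]  zeros at y ∈ {3}
Collecting zeros: affine points = {(0, 3), (0, 4), (1, 0), (1, 3), (2, 1), (2, 3), (3, 2), (3, 3), (4, 3)}.
Total count |C(F_5)_aff| = 9.


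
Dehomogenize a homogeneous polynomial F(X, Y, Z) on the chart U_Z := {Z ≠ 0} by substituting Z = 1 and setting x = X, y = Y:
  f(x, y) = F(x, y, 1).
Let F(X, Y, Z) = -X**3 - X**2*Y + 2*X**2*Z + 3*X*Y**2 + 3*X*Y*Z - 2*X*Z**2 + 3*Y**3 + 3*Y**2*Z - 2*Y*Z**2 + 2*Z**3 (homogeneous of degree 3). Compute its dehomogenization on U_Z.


f(x, y) = -x**3 - x**2*y + 2*x**2 + 3*x*y**2 + 3*x*y - 2*x + 3*y**3 + 3*y**2 - 2*y + 2

On U_Z we set Z = 1. Each monomial c·X^i·Y^j·Z^k in F becomes c·x^i·y^j·1^k = c·x^i·y^j.
Substituting Z = 1: F(X, Y, 1) = -x**3 - x**2*y + 2*x**2 + 3*x*y**2 + 3*x*y - 2*x + 3*y**3 + 3*y**2 - 2*y + 2.
Note: deg(f) ≤ deg(F) = 3; strict inequality happens when F is divisible by Z (lost terms).


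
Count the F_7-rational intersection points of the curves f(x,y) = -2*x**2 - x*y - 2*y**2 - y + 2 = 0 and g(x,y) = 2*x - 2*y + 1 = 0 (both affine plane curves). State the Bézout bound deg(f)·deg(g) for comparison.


Common zeros: ∅; count = 0; Bézout bound = 2.

deg(f) = 2, deg(g) = 1, so Bézout bound = 2.
Scan x ∈ F_7. For each x, list the y ∈ F_7 with f(x, y) ≡ 0 and those with g(x, y) ≡ 0 (mod 7); the common zeros in that column are the intersection.
  x = 0: f ≡ 0 at y ∈ ∅; g ≡ 0 at y ∈ {4}; common: ∅.
  x = 1: f ≡ 0 at y ∈ {0, 6}; g ≡ 0 at y ∈ {5}; common: ∅.
  x = 2: f ≡ 0 at y ∈ ∅; g ≡ 0 at y ∈ {6}; common: ∅.
  x = 3: f ≡ 0 at y ∈ {6}; g ≡ 0 at y ∈ {0}; common: ∅.
  x = 4: f ≡ 0 at y ∈ {3, 5}; g ≡ 0 at y ∈ {1}; common: ∅.
  x = 5: f ≡ 0 at y ∈ {1, 3}; g ≡ 0 at y ∈ {2}; common: ∅.
  x = 6: f ≡ 0 at y ∈ {0}; g ≡ 0 at y ∈ {3}; common: ∅.
Collecting: common zeros = ∅, so the count is 0.
Comparison with the Bézout bound: 0 ≤ 2 = deg(f)·deg(g), as expected for curves with no common component (the affine F_7-count falls short of the bound because intersections may lie at infinity, over extension fields, or carry multiplicity).


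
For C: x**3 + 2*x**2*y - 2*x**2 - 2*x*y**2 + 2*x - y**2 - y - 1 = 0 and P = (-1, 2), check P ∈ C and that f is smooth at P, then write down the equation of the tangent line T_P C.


Tangent line at P: -7*x + 5*y - 17 = 0.

Step 1: f(-1, 2) = 0, so P lies on C.
Step 2: partial derivatives
  f_x(x, y) = 3*x**2 + 4*x*y - 4*x - 2*y**2 + 2, f_y(x, y) = 2*x**2 - 4*x*y - 2*y - 1.
  f_x(P) = -7, f_y(P) = 5 (gradient nonzero, so P is smooth).
Step 3: tangent line at P: -7·(x − -1) + 5·(y − 2) = 0.
Expanding: -7*x + 5*y - 17 = 0.


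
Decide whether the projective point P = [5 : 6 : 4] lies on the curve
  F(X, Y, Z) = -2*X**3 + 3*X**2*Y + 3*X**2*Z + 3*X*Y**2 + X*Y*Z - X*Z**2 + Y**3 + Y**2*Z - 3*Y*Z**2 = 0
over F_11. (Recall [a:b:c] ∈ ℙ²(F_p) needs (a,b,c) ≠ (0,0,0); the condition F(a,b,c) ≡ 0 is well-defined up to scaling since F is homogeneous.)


F(5,6,4) ≡ 8 (mod 11); P is NOT on the curve.

Evaluate F(5, 6, 4) term-by-term (mod 11).
  -2*X**3 ↦ -2·125·1·1 = -250
  3*X**2*Y ↦ 3·25·6·1 = 450
  3*X**2*Z ↦ 3·25·1·4 = 300
  3*X*Y**2 ↦ 3·5·36·1 = 540
  X*Y*Z ↦ 1·5·6·4 = 120
  -X*Z**2 ↦ -1·5·1·16 = -80
  Y**3 ↦ 1·1·216·1 = 216
  Y**2*Z ↦ 1·1·36·4 = 144
  -3*Y*Z**2 ↦ -3·1·6·16 = -288
Sum: F(5, 6, 4) = (-250) + (450) + (300) + (540) + (120) + (-80) + (216) + (144) + (-288) = 1152.
Reducing mod 11: 1152 ≡ 8 (mod 11).
Since F(a, b, c) ≡ 8 ≠ 0 (mod 11), P does NOT lie on the curve.


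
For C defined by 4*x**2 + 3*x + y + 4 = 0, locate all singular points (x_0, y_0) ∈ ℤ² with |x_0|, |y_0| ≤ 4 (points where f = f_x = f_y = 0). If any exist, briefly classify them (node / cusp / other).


No singular points in the scanned grid; C is smooth there.

Compute partial derivatives:
  f_x = 8*x + 3.
  f_y = 1.
f_y = 1 is a nonzero constant, so f_y never vanishes: no point (x, y) can satisfy f = f_x = f_y = 0. In particular no (x, y) ∈ {−4, ..., 4}² is singular; the curve is smooth.


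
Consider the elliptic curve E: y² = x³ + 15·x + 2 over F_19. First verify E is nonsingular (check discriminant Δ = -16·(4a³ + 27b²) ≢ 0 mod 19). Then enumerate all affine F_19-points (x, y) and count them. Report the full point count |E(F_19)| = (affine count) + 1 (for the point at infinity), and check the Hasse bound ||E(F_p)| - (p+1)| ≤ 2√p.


Affine points = {(3, 6), (3, 13), (6, 2), (6, 17), (8, 8), (8, 11), (9, 7), (9, 12), (11, 4), (11, 15), (13, 0), (14, 7), (14, 12), (15, 7), (15, 12), (16, 5), (16, 14), (18, 9), (18, 10)}; affine count = 19; |E(F_19)| = 20.

Discriminant check: Δ ∝ 4a³ + 27b² = 4·15³ + 27·2² = 4·3375 + 27·4 ≡ 4 (mod 19). Nonzero ⇒ E is nonsingular.
For each x ∈ F_19, compute rhs = x³ + 15·x + 2 mod 19, then count y ∈ F_19 with y² ≡ rhs.
  x = 0: rhs = 2, matching y values: none (0 points).
  x = 1: rhs = 18, matching y values: none (0 points).
  x = 2: rhs = 2, matching y values: none (0 points).
  x = 3: rhs = 17, matching y values: 6, 13 (2 points).
  x = 4: rhs = 12, matching y values: none (0 points).
  x = 5: rhs = 12, matching y values: none (0 points).
  x = 6: rhs = 4, matching y values: 2, 17 (2 points).
  x = 7: rhs = 13, matching y values: none (0 points).
  x = 8: rhs = 7, matching y values: 8, 11 (2 points).
  x = 9: rhs = 11, matching y values: 7, 12 (2 points).
  x = 10: rhs = 12, matching y values: none (0 points).
  x = 11: rhs = 16, matching y values: 4, 15 (2 points).
  x = 12: rhs = 10, matching y values: none (0 points).
  x = 13: rhs = 0, matching y values: 0 (1 points).
  x = 14: rhs = 11, matching y values: 7, 12 (2 points).
  x = 15: rhs = 11, matching y values: 7, 12 (2 points).
  x = 16: rhs = 6, matching y values: 5, 14 (2 points).
  x = 17: rhs = 2, matching y values: none (0 points).
  x = 18: rhs = 5, matching y values: 9, 10 (2 points).
Total affine count: 19.
Full point count |E(F_19)| = 19 + 1 = 20.
Hasse bound: |20 − (19+1)| = |0| = 0 ≤ 2√19 ≈ 8.7178 ✓.


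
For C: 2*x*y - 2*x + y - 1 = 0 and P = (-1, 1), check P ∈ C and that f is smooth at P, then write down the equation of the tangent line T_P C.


Tangent line at P: 1 - y = 0.

Step 1: f(-1, 1) = 0, so P lies on C.
Step 2: partial derivatives
  f_x(x, y) = 2*y - 2, f_y(x, y) = 2*x + 1.
  f_x(P) = 0, f_y(P) = -1 (gradient nonzero, so P is smooth).
Step 3: tangent line at P: 0·(x − -1) + -1·(y − 1) = 0.
Expanding: 1 - y = 0.


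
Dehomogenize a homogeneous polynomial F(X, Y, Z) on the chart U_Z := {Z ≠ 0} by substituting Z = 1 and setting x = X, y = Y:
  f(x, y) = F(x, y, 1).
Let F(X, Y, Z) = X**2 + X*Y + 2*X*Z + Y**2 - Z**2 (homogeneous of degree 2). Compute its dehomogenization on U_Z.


f(x, y) = x**2 + x*y + 2*x + y**2 - 1

On U_Z we set Z = 1. Each monomial c·X^i·Y^j·Z^k in F becomes c·x^i·y^j·1^k = c·x^i·y^j.
Substituting Z = 1: F(X, Y, 1) = x**2 + x*y + 2*x + y**2 - 1.
Note: deg(f) ≤ deg(F) = 2; strict inequality happens when F is divisible by Z (lost terms).


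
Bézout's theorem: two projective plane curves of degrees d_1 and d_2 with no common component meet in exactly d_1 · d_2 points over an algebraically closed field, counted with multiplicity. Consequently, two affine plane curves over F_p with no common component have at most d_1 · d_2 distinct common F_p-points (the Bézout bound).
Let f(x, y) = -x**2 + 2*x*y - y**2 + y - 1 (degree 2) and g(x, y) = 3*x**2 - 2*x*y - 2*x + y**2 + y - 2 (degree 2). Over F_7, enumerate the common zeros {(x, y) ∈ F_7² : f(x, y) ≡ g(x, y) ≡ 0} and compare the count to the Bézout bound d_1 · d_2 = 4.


Common zeros: {(0, 5), (6, 3)}; count = 2; Bézout bound = 4.

deg(f) = 2, deg(g) = 2, so Bézout bound = 4.
Scan x ∈ F_7. For each x, list the y ∈ F_7 with f(x, y) ≡ 0 and those with g(x, y) ≡ 0 (mod 7); the common zeros in that column are the intersection.
  x = 0: f ≡ 0 at y ∈ {3, 5}; g ≡ 0 at y ∈ {1, 5}; common: {5}.
  x = 1: f ≡ 0 at y ∈ {1, 2}; g ≡ 0 at y ∈ ∅; common: ∅.
  x = 2: f ≡ 0 at y ∈ ∅; g ≡ 0 at y ∈ ∅; common: ∅.
  x = 3: f ≡ 0 at y ∈ {2, 5}; g ≡ 0 at y ∈ ∅; common: ∅.
  x = 4: f ≡ 0 at y ∈ ∅; g ≡ 0 at y ∈ {2, 5}; common: ∅.
  x = 5: f ≡ 0 at y ∈ ∅; g ≡ 0 at y ∈ {0, 2}; common: ∅.
  x = 6: f ≡ 0 at y ∈ {3}; g ≡ 0 at y ∈ {1, 3}; common: {3}.
Collecting: common zeros = {(0, 5), (6, 3)}, so the count is 2.
Comparison with the Bézout bound: 2 ≤ 4 = deg(f)·deg(g), as expected for curves with no common component (the affine F_7-count falls short of the bound because intersections may lie at infinity, over extension fields, or carry multiplicity).


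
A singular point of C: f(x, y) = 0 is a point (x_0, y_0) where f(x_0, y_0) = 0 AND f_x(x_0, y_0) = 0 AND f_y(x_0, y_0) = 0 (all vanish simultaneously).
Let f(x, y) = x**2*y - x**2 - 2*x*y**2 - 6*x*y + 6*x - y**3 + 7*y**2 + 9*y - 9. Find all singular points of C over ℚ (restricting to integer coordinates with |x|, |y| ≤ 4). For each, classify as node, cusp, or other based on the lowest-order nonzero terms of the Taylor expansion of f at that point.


Singular points: {(3, 0)}; classification: node.

Compute partial derivatives:
  f_x = 2*x*y - 2*x - 2*y**2 - 6*y + 6.
  f_y = x**2 - 4*x*y - 6*x - 3*y**2 + 14*y + 9.
Scan x_0 ∈ {−4, ..., 4}. For each x_0, f_y(x_0, y) is a polynomial in y; find its integer roots y ∈ {−4, ..., 4}, then test f_x and f at those candidates.
  x = -4: f_y(-4, y) = -3*y**2 + 30*y + 49; no integer root y with |y| ≤ 4.
  x = -3: f_y(-3, y) = -3*y**2 + 26*y + 36; no integer root y with |y| ≤ 4.
  x = -2: f_y(-2, y) = -3*y**2 + 22*y + 25; vanishes at y ∈ {-1}. (-2, -1): f_x = 18 ≠ 0.
  x = -1: f_y(-1, y) = -3*y**2 + 18*y + 16; no integer root y with |y| ≤ 4.
  x = 0: f_y(0, y) = -3*y**2 + 14*y + 9; no integer root y with |y| ≤ 4.
  x = 1: f_y(1, y) = -3*y**2 + 10*y + 4; no integer root y with |y| ≤ 4.
  x = 2: f_y(2, y) = -3*y**2 + 6*y + 1; no integer root y with |y| ≤ 4.
  x = 3: f_y(3, y) = -3*y**2 + 2*y; vanishes at y ∈ {0}. (3, 0): f_x = 0, f = 0 — SINGULAR.
  x = 4: f_y(4, y) = -3*y**2 - 2*y + 1; vanishes at y ∈ {-1}. (4, -1): f_x = -6 ≠ 0.
Only singular point on the grid: (3, 0).
Classify: substitute x = 3 + u, y = 0 + v and expand: f = u**2*v - u**2 - 2*u*v**2 - v**3 + v**2.
No constant or linear terms (consistent with a singular point). Quadratic part: -u**2 + v**2. Cubic part: u**2*v - 2*u*v**2 - v**3.
The quadratic part v**2 - u**2 = (v − u)(v + u) splits into two distinct linear factors, so there are two distinct tangent lines y − 0 = ±(x − 3) — this is a node (ordinary double point).
Classification: node.


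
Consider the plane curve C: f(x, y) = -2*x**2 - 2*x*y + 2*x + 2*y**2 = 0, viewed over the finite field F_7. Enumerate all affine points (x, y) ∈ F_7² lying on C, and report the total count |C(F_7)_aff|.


Affine F_7-points: {(0, 0), (1, 0), (1, 1), (4, 5), (4, 6), (5, 6), (6, 1), (6, 5)}; count = 8.

For each of the 49 pairs (x, y) ∈ F_7², evaluate f(x, y) mod 7. Record the zeros.
  x = 0: [0↦0, 1↦2, 2↦1, 3↦4, 4↦4, 5↦1, 6↦2]  zeros at y ∈ {0}
  x = 1: [0↦0, 1↦0, 2↦4, 3↦5, 4↦3, 5↦5, 6↦4]  zeros at y ∈ {0, 1}
  x = 2: [0↦3, 1↦1, 2↦3, 3↦2, 4↦5, 5↦5, 6↦2]  zeros at y ∈ ∅
  x = 3: [0↦2, 1↦5, 2↦5, 3↦2, 4↦3, 5↦1, 6↦3]  zeros at y ∈ ∅
  x = 4: [0↦4, 1↦5, 2↦3, 3↦5, 4↦4, 5↦0, 6↦0]  zeros at y ∈ {5, 6}
  x = 5: [0↦2, 1↦1, 2↦4, 3↦4, 4↦1, 5↦2, 6↦0]  zeros at y ∈ {6}
  x = 6: [0↦3, 1↦0, 2↦1, 3↦6, 4↦1, 5↦0, 6↦3]  zeros at y ∈ {1, 5}
Collecting zeros: affine points = {(0, 0), (1, 0), (1, 1), (4, 5), (4, 6), (5, 6), (6, 1), (6, 5)}.
Total count |C(F_7)_aff| = 8.


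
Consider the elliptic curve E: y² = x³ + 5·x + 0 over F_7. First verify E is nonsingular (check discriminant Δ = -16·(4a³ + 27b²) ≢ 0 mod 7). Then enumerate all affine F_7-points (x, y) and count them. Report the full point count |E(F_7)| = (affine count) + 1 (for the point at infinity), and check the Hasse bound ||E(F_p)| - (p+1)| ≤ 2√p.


Affine points = {(0, 0), (2, 2), (2, 5), (3, 0), (4, 0), (6, 1), (6, 6)}; affine count = 7; |E(F_7)| = 8.

Discriminant check: Δ ∝ 4a³ + 27b² = 4·5³ + 27·0² = 4·125 + 27·0 ≡ 3 (mod 7). Nonzero ⇒ E is nonsingular.
For each x ∈ F_7, compute rhs = x³ + 5·x + 0 mod 7, then count y ∈ F_7 with y² ≡ rhs.
  x = 0: rhs = 0, matching y values: 0 (1 points).
  x = 1: rhs = 6, matching y values: none (0 points).
  x = 2: rhs = 4, matching y values: 2, 5 (2 points).
  x = 3: rhs = 0, matching y values: 0 (1 points).
  x = 4: rhs = 0, matching y values: 0 (1 points).
  x = 5: rhs = 3, matching y values: none (0 points).
  x = 6: rhs = 1, matching y values: 1, 6 (2 points).
Total affine count: 7.
Full point count |E(F_7)| = 7 + 1 = 8.
Hasse bound: |8 − (7+1)| = |0| = 0 ≤ 2√7 ≈ 5.2915 ✓.


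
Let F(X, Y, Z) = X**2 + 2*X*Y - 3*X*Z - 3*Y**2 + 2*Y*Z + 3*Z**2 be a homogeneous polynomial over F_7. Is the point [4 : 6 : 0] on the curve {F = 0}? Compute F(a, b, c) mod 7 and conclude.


F(4,6,0) ≡ 5 (mod 7); P is NOT on the curve.

Evaluate F(4, 6, 0) term-by-term (mod 7).
  X**2 ↦ 1·16·1·1 = 16
  2*X*Y ↦ 2·4·6·1 = 48
  -3*X*Z ↦ -3·4·1·0 = 0
  -3*Y**2 ↦ -3·1·36·1 = -108
  2*Y*Z ↦ 2·1·6·0 = 0
  3*Z**2 ↦ 3·1·1·0 = 0
Sum: F(4, 6, 0) = (16) + (48) + (0) + (-108) + (0) + (0) = -44.
Reducing mod 7: -44 ≡ 5 (mod 7).
Since F(a, b, c) ≡ 5 ≠ 0 (mod 7), P does NOT lie on the curve.


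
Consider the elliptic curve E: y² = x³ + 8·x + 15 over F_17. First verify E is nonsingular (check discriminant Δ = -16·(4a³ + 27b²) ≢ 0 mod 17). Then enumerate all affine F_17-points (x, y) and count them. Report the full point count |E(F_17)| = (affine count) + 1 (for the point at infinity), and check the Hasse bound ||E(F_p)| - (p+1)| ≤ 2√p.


Affine points = {(0, 7), (0, 10), (3, 7), (3, 10), (4, 3), (4, 14), (8, 8), (8, 9), (9, 0), (13, 2), (13, 15), (14, 7), (14, 10), (15, 5), (15, 12)}; affine count = 15; |E(F_17)| = 16.

Discriminant check: Δ ∝ 4a³ + 27b² = 4·8³ + 27·15² = 4·512 + 27·225 ≡ 14 (mod 17). Nonzero ⇒ E is nonsingular.
For each x ∈ F_17, compute rhs = x³ + 8·x + 15 mod 17, then count y ∈ F_17 with y² ≡ rhs.
  x = 0: rhs = 15, matching y values: 7, 10 (2 points).
  x = 1: rhs = 7, matching y values: none (0 points).
  x = 2: rhs = 5, matching y values: none (0 points).
  x = 3: rhs = 15, matching y values: 7, 10 (2 points).
  x = 4: rhs = 9, matching y values: 3, 14 (2 points).
  x = 5: rhs = 10, matching y values: none (0 points).
  x = 6: rhs = 7, matching y values: none (0 points).
  x = 7: rhs = 6, matching y values: none (0 points).
  x = 8: rhs = 13, matching y values: 8, 9 (2 points).
  x = 9: rhs = 0, matching y values: 0 (1 points).
  x = 10: rhs = 7, matching y values: none (0 points).
  x = 11: rhs = 6, matching y values: none (0 points).
  x = 12: rhs = 3, matching y values: none (0 points).
  x = 13: rhs = 4, matching y values: 2, 15 (2 points).
  x = 14: rhs = 15, matching y values: 7, 10 (2 points).
  x = 15: rhs = 8, matching y values: 5, 12 (2 points).
  x = 16: rhs = 6, matching y values: none (0 points).
Total affine count: 15.
Full point count |E(F_17)| = 15 + 1 = 16.
Hasse bound: |16 − (17+1)| = |-2| = 2 ≤ 2√17 ≈ 8.2462 ✓.


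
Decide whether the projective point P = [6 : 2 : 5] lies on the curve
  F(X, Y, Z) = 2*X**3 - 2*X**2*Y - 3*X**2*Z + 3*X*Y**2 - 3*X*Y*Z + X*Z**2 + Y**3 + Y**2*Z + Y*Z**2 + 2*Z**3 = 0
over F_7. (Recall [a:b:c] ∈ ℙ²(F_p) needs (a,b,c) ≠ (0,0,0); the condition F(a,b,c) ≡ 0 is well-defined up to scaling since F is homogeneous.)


F(6,2,5) ≡ 6 (mod 7); P is NOT on the curve.

Evaluate F(6, 2, 5) term-by-term (mod 7).
  2*X**3 ↦ 2·216·1·1 = 432
  -2*X**2*Y ↦ -2·36·2·1 = -144
  -3*X**2*Z ↦ -3·36·1·5 = -540
  3*X*Y**2 ↦ 3·6·4·1 = 72
  -3*X*Y*Z ↦ -3·6·2·5 = -180
  X*Z**2 ↦ 1·6·1·25 = 150
  Y**3 ↦ 1·1·8·1 = 8
  Y**2*Z ↦ 1·1·4·5 = 20
  Y*Z**2 ↦ 1·1·2·25 = 50
  2*Z**3 ↦ 2·1·1·125 = 250
Sum: F(6, 2, 5) = (432) + (-144) + (-540) + (72) + (-180) + (150) + (8) + (20) + (50) + (250) = 118.
Reducing mod 7: 118 ≡ 6 (mod 7).
Since F(a, b, c) ≡ 6 ≠ 0 (mod 7), P does NOT lie on the curve.


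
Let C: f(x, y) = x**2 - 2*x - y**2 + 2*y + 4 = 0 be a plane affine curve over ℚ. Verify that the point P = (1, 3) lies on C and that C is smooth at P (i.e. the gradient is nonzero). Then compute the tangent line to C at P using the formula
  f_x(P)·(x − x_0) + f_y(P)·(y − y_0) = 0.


Tangent line at P: 12 - 4*y = 0.

Step 1: f(1, 3) = 0, so P lies on C.
Step 2: partial derivatives
  f_x(x, y) = 2*x - 2, f_y(x, y) = 2 - 2*y.
  f_x(P) = 0, f_y(P) = -4 (gradient nonzero, so P is smooth).
Step 3: tangent line at P: 0·(x − 1) + -4·(y − 3) = 0.
Expanding: 12 - 4*y = 0.


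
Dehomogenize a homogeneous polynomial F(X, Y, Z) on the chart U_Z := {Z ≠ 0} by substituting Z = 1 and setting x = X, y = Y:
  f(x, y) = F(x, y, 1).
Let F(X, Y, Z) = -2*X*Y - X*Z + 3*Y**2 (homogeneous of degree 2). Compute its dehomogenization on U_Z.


f(x, y) = -2*x*y - x + 3*y**2

On U_Z we set Z = 1. Each monomial c·X^i·Y^j·Z^k in F becomes c·x^i·y^j·1^k = c·x^i·y^j.
Substituting Z = 1: F(X, Y, 1) = -2*x*y - x + 3*y**2.
Note: deg(f) ≤ deg(F) = 2; strict inequality happens when F is divisible by Z (lost terms).


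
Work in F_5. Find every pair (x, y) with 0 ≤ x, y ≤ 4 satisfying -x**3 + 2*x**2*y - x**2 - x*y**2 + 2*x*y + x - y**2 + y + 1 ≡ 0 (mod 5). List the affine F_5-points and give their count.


Affine F_5-points: {(0, 3), (1, 0), (2, 2), (2, 4), (4, 0)}; count = 5.

For each of the 25 pairs (x, y) ∈ F_5², evaluate f(x, y) mod 5. Record the zeros.
  x = 0: [0↦1, 1↦1, 2↦4, 3↦0, 4↦4]  zeros at y ∈ {3}
  x = 1: [0↦0, 1↦3, 2↦2, 3↦2, 4↦3]  zeros at y ∈ {0}
  x = 2: [0↦1, 1↦1, 2↦0, 3↦3, 4↦0]  zeros at y ∈ {2, 4}
  x = 3: [0↦3, 1↦4, 2↦2, 3↦2, 4↦4]  zeros at y ∈ ∅
  x = 4: [0↦0, 1↦1, 2↦2, 3↦3, 4↦4]  zeros at y ∈ {0}
Collecting zeros: affine points = {(0, 3), (1, 0), (2, 2), (2, 4), (4, 0)}.
Total count |C(F_5)_aff| = 5.


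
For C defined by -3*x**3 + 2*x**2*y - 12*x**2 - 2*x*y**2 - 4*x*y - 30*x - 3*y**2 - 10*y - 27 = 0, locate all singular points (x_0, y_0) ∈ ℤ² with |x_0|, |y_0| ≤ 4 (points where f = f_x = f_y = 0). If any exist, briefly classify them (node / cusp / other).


Singular points: {(-2, -3)}; classification: cusp.

Compute partial derivatives:
  f_x = -9*x**2 + 4*x*y - 24*x - 2*y**2 - 4*y - 30.
  f_y = 2*x**2 - 4*x*y - 4*x - 6*y - 10.
Scan x_0 ∈ {−4, ..., 4}. For each x_0, f_y(x_0, y) is a polynomial in y; find its integer roots y ∈ {−4, ..., 4}, then test f_x and f at those candidates.
  x = -4: f_y(-4, y) = 10*y + 38; no integer root y with |y| ≤ 4.
  x = -3: f_y(-3, y) = 6*y + 20; no integer root y with |y| ≤ 4.
  x = -2: f_y(-2, y) = 2*y + 6; vanishes at y ∈ {-3}. (-2, -3): f_x = 0, f = 0 — SINGULAR.
  x = -1: f_y(-1, y) = -2*y - 4; vanishes at y ∈ {-2}. (-1, -2): f_x = -7 ≠ 0.
  x = 0: f_y(0, y) = -6*y - 10; no integer root y with |y| ≤ 4.
  x = 1: f_y(1, y) = -10*y - 12; no integer root y with |y| ≤ 4.
  x = 2: f_y(2, y) = -14*y - 10; no integer root y with |y| ≤ 4.
  x = 3: f_y(3, y) = -18*y - 4; no integer root y with |y| ≤ 4.
  x = 4: f_y(4, y) = 6 - 22*y; no integer root y with |y| ≤ 4.
Only singular point on the grid: (-2, -3).
Classify: substitute x = -2 + u, y = -3 + v and expand: f = -3*u**3 + 2*u**2*v - 2*u*v**2 + v**2.
No constant or linear terms (consistent with a singular point). Quadratic part: v**2. Cubic part: -3*u**3 + 2*u**2*v - 2*u*v**2.
The quadratic part v**2 is a perfect square, so there is a single (double) tangent line v = 0, i.e. y = -3. Restricting the cubic part to that line (v = 0) leaves -3*u**3 ≠ 0, so f is not divisible by v and the branch is v² ≈ 3*u**3 to lowest order — this is a cusp.
Classification: cusp.


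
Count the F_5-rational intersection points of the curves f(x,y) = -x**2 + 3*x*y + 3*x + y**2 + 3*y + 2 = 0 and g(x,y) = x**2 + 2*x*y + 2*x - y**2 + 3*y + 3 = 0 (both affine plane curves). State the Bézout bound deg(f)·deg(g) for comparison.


Common zeros: ∅; count = 0; Bézout bound = 4.

deg(f) = 2, deg(g) = 2, so Bézout bound = 4.
Scan x ∈ F_5. For each x, list the y ∈ F_5 with f(x, y) ≡ 0 and those with g(x, y) ≡ 0 (mod 5); the common zeros in that column are the intersection.
  x = 0: f ≡ 0 at y ∈ {3, 4}; g ≡ 0 at y ∈ {1, 2}; common: ∅.
  x = 1: f ≡ 0 at y ∈ {2}; g ≡ 0 at y ∈ {1, 4}; common: ∅.
  x = 2: f ≡ 0 at y ∈ {3}; g ≡ 0 at y ∈ ∅; common: ∅.
  x = 3: f ≡ 0 at y ∈ {1, 2}; g ≡ 0 at y ∈ ∅; common: ∅.
  x = 4: f ≡ 0 at y ∈ ∅; g ≡ 0 at y ∈ {2, 4}; common: ∅.
Collecting: common zeros = ∅, so the count is 0.
Comparison with the Bézout bound: 0 ≤ 4 = deg(f)·deg(g), as expected for curves with no common component (the affine F_5-count falls short of the bound because intersections may lie at infinity, over extension fields, or carry multiplicity).


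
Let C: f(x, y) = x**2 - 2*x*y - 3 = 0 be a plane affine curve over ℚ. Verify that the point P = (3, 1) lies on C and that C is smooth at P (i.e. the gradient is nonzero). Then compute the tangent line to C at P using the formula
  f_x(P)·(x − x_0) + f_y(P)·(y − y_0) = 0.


Tangent line at P: 4*x - 6*y - 6 = 0.

Step 1: f(3, 1) = 0, so P lies on C.
Step 2: partial derivatives
  f_x(x, y) = 2*x - 2*y, f_y(x, y) = -2*x.
  f_x(P) = 4, f_y(P) = -6 (gradient nonzero, so P is smooth).
Step 3: tangent line at P: 4·(x − 3) + -6·(y − 1) = 0.
Expanding: 4*x - 6*y - 6 = 0.


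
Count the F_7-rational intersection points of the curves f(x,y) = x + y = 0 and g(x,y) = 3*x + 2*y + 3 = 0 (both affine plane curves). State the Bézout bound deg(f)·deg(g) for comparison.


Common zeros: {(4, 3)}; count = 1; Bézout bound = 1.

deg(f) = 1, deg(g) = 1, so Bézout bound = 1.
Scan x ∈ F_7. For each x, list the y ∈ F_7 with f(x, y) ≡ 0 and those with g(x, y) ≡ 0 (mod 7); the common zeros in that column are the intersection.
  x = 0: f ≡ 0 at y ∈ {0}; g ≡ 0 at y ∈ {2}; common: ∅.
  x = 1: f ≡ 0 at y ∈ {6}; g ≡ 0 at y ∈ {4}; common: ∅.
  x = 2: f ≡ 0 at y ∈ {5}; g ≡ 0 at y ∈ {6}; common: ∅.
  x = 3: f ≡ 0 at y ∈ {4}; g ≡ 0 at y ∈ {1}; common: ∅.
  x = 4: f ≡ 0 at y ∈ {3}; g ≡ 0 at y ∈ {3}; common: {3}.
  x = 5: f ≡ 0 at y ∈ {2}; g ≡ 0 at y ∈ {5}; common: ∅.
  x = 6: f ≡ 0 at y ∈ {1}; g ≡ 0 at y ∈ {0}; common: ∅.
Collecting: common zeros = {(4, 3)}, so the count is 1.
Comparison with the Bézout bound: 1 ≤ 1 = deg(f)·deg(g), as expected for curves with no common component (the bound is attained).


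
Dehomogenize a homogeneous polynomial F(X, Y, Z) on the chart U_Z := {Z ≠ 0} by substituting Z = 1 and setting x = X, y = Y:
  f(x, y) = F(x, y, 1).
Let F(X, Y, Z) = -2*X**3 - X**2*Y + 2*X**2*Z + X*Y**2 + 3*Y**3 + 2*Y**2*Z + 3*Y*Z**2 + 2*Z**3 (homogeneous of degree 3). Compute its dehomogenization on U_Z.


f(x, y) = -2*x**3 - x**2*y + 2*x**2 + x*y**2 + 3*y**3 + 2*y**2 + 3*y + 2

On U_Z we set Z = 1. Each monomial c·X^i·Y^j·Z^k in F becomes c·x^i·y^j·1^k = c·x^i·y^j.
Substituting Z = 1: F(X, Y, 1) = -2*x**3 - x**2*y + 2*x**2 + x*y**2 + 3*y**3 + 2*y**2 + 3*y + 2.
Note: deg(f) ≤ deg(F) = 3; strict inequality happens when F is divisible by Z (lost terms).


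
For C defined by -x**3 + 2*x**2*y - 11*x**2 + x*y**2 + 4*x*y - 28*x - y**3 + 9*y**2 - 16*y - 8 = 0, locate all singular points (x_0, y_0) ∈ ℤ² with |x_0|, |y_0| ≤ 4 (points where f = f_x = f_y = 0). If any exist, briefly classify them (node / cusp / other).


Singular points: {(-2, 2)}; classification: node.

Compute partial derivatives:
  f_x = -3*x**2 + 4*x*y - 22*x + y**2 + 4*y - 28.
  f_y = 2*x**2 + 2*x*y + 4*x - 3*y**2 + 18*y - 16.
Scan x_0 ∈ {−4, ..., 4}. For each x_0, f_y(x_0, y) is a polynomial in y; find its integer roots y ∈ {−4, ..., 4}, then test f_x and f at those candidates.
  x = -4: f_y(-4, y) = -3*y**2 + 10*y; vanishes at y ∈ {0}. (-4, 0): f_x = 12 ≠ 0.
  x = -3: f_y(-3, y) = -3*y**2 + 12*y - 10; no integer root y with |y| ≤ 4.
  x = -2: f_y(-2, y) = -3*y**2 + 14*y - 16; vanishes at y ∈ {2}. (-2, 2): f_x = 0, f = 0 — SINGULAR.
  x = -1: f_y(-1, y) = -3*y**2 + 16*y - 18; no integer root y with |y| ≤ 4.
  x = 0: f_y(0, y) = -3*y**2 + 18*y - 16; no integer root y with |y| ≤ 4.
  x = 1: f_y(1, y) = -3*y**2 + 20*y - 10; no integer root y with |y| ≤ 4.
  x = 2: f_y(2, y) = -3*y**2 + 22*y; vanishes at y ∈ {0}. (2, 0): f_x = -84 ≠ 0.
  x = 3: f_y(3, y) = -3*y**2 + 24*y + 14; no integer root y with |y| ≤ 4.
  x = 4: f_y(4, y) = -3*y**2 + 26*y + 32; no integer root y with |y| ≤ 4.
Only singular point on the grid: (-2, 2).
Classify: substitute x = -2 + u, y = 2 + v and expand: f = -u**3 + 2*u**2*v - u**2 + u*v**2 - v**3 + v**2.
No constant or linear terms (consistent with a singular point). Quadratic part: -u**2 + v**2. Cubic part: -u**3 + 2*u**2*v + u*v**2 - v**3.
The quadratic part v**2 - u**2 = (v − u)(v + u) splits into two distinct linear factors, so there are two distinct tangent lines y − 2 = ±(x − -2) — this is a node (ordinary double point).
Classification: node.


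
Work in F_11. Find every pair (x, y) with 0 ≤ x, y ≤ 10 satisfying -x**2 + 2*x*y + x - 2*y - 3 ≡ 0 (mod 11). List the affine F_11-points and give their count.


Affine F_11-points: {(0, 4), (2, 8), (3, 5), (4, 8), (5, 7), (6, 0), (7, 1), (8, 5), (9, 4), (10, 7)}; count = 10.

For each of the 121 pairs (x, y) ∈ F_11², evaluate f(x, y) mod 11. Record the zeros.
  x = 0: [0↦8, 1↦6, 2↦4, 3↦2, 4↦0, 5↦9, 6↦7, 7↦5, 8↦3, 9↦1, 10↦10]  zeros at y ∈ {4}
  x = 1: [0↦8, 1↦8, 2↦8, 3↦8, 4↦8, 5↦8, 6↦8, 7↦8, 8↦8, 9↦8, 10↦8]  zeros at y ∈ ∅
  x = 2: [0↦6, 1↦8, 2↦10, 3↦1, 4↦3, 5↦5, 6↦7, 7↦9, 8↦0, 9↦2, 10↦4]  zeros at y ∈ {8}
  x = 3: [0↦2, 1↦6, 2↦10, 3↦3, 4↦7, 5↦0, 6↦4, 7↦8, 8↦1, 9↦5, 10↦9]  zeros at y ∈ {5}
  x = 4: [0↦7, 1↦2, 2↦8, 3↦3, 4↦9, 5↦4, 6↦10, 7↦5, 8↦0, 9↦6, 10↦1]  zeros at y ∈ {8}
  x = 5: [0↦10, 1↦7, 2↦4, 3↦1, 4↦9, 5↦6, 6↦3, 7↦0, 8↦8, 9↦5, 10↦2]  zeros at y ∈ {7}
  x = 6: [0↦0, 1↦10, 2↦9, 3↦8, 4↦7, 5↦6, 6↦5, 7↦4, 8↦3, 9↦2, 10↦1]  zeros at y ∈ {0}
  x = 7: [0↦10, 1↦0, 2↦1, 3↦2, 4↦3, 5↦4, 6↦5, 7↦6, 8↦7, 9↦8, 10↦9]  zeros at y ∈ {1}
  x = 8: [0↦7, 1↦10, 2↦2, 3↦5, 4↦8, 5↦0, 6↦3, 7↦6, 8↦9, 9↦1, 10↦4]  zeros at y ∈ {5}
  x = 9: [0↦2, 1↦7, 2↦1, 3↦6, 4↦0, 5↦5, 6↦10, 7↦4, 8↦9, 9↦3, 10↦8]  zeros at y ∈ {4}
  x = 10: [0↦6, 1↦2, 2↦9, 3↦5, 4↦1, 5↦8, 6↦4, 7↦0, 8↦7, 9↦3, 10↦10]  zeros at y ∈ {7}
Collecting zeros: affine points = {(0, 4), (2, 8), (3, 5), (4, 8), (5, 7), (6, 0), (7, 1), (8, 5), (9, 4), (10, 7)}.
Total count |C(F_11)_aff| = 10.


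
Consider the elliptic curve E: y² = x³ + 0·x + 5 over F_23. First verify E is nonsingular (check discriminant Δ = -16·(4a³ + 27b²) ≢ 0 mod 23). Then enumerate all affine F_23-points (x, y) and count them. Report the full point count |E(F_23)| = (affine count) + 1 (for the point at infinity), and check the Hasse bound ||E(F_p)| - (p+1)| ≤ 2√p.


Affine points = {(1, 11), (1, 12), (2, 6), (2, 17), (3, 3), (3, 20), (4, 0), (7, 7), (7, 16), (10, 4), (10, 19), (11, 5), (11, 18), (12, 10), (12, 13), (14, 9), (14, 14), (18, 8), (18, 15), (20, 1), (20, 22), (22, 2), (22, 21)}; affine count = 23; |E(F_23)| = 24.

Discriminant check: Δ ∝ 4a³ + 27b² = 4·0³ + 27·5² = 4·0 + 27·25 ≡ 8 (mod 23). Nonzero ⇒ E is nonsingular.
For each x ∈ F_23, compute rhs = x³ + 0·x + 5 mod 23, then count y ∈ F_23 with y² ≡ rhs.
  x = 0: rhs = 5, matching y values: none (0 points).
  x = 1: rhs = 6, matching y values: 11, 12 (2 points).
  x = 2: rhs = 13, matching y values: 6, 17 (2 points).
  x = 3: rhs = 9, matching y values: 3, 20 (2 points).
  x = 4: rhs = 0, matching y values: 0 (1 points).
  x = 5: rhs = 15, matching y values: none (0 points).
  x = 6: rhs = 14, matching y values: none (0 points).
  x = 7: rhs = 3, matching y values: 7, 16 (2 points).
  x = 8: rhs = 11, matching y values: none (0 points).
  x = 9: rhs = 21, matching y values: none (0 points).
  x = 10: rhs = 16, matching y values: 4, 19 (2 points).
  x = 11: rhs = 2, matching y values: 5, 18 (2 points).
  x = 12: rhs = 8, matching y values: 10, 13 (2 points).
  x = 13: rhs = 17, matching y values: none (0 points).
  x = 14: rhs = 12, matching y values: 9, 14 (2 points).
  x = 15: rhs = 22, matching y values: none (0 points).
  x = 16: rhs = 7, matching y values: none (0 points).
  x = 17: rhs = 19, matching y values: none (0 points).
  x = 18: rhs = 18, matching y values: 8, 15 (2 points).
  x = 19: rhs = 10, matching y values: none (0 points).
  x = 20: rhs = 1, matching y values: 1, 22 (2 points).
  x = 21: rhs = 20, matching y values: none (0 points).
  x = 22: rhs = 4, matching y values: 2, 21 (2 points).
Total affine count: 23.
Full point count |E(F_23)| = 23 + 1 = 24.
Hasse bound: |24 − (23+1)| = |0| = 0 ≤ 2√23 ≈ 9.5917 ✓.


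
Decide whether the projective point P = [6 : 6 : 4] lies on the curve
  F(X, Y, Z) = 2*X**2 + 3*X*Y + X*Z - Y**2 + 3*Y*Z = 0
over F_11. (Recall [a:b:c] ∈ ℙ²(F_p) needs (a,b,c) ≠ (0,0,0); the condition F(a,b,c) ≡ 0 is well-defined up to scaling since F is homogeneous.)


F(6,6,4) ≡ 9 (mod 11); P is NOT on the curve.

Evaluate F(6, 6, 4) term-by-term (mod 11).
  2*X**2 ↦ 2·36·1·1 = 72
  3*X*Y ↦ 3·6·6·1 = 108
  X*Z ↦ 1·6·1·4 = 24
  -Y**2 ↦ -1·1·36·1 = -36
  3*Y*Z ↦ 3·1·6·4 = 72
Sum: F(6, 6, 4) = (72) + (108) + (24) + (-36) + (72) = 240.
Reducing mod 11: 240 ≡ 9 (mod 11).
Since F(a, b, c) ≡ 9 ≠ 0 (mod 11), P does NOT lie on the curve.


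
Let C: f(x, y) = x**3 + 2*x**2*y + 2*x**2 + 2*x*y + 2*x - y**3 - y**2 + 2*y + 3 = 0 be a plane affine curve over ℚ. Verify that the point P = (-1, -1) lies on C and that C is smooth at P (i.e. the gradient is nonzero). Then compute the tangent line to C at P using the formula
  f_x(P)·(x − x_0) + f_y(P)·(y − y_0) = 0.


Tangent line at P: 3*x + y + 4 = 0.

Step 1: f(-1, -1) = 0, so P lies on C.
Step 2: partial derivatives
  f_x(x, y) = 3*x**2 + 4*x*y + 4*x + 2*y + 2, f_y(x, y) = 2*x**2 + 2*x - 3*y**2 - 2*y + 2.
  f_x(P) = 3, f_y(P) = 1 (gradient nonzero, so P is smooth).
Step 3: tangent line at P: 3·(x − -1) + 1·(y − -1) = 0.
Expanding: 3*x + y + 4 = 0.


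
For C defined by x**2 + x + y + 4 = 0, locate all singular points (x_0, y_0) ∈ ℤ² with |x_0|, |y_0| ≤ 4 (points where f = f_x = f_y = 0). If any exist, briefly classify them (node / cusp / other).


No singular points in the scanned grid; C is smooth there.

Compute partial derivatives:
  f_x = 2*x + 1.
  f_y = 1.
f_y = 1 is a nonzero constant, so f_y never vanishes: no point (x, y) can satisfy f = f_x = f_y = 0. In particular no (x, y) ∈ {−4, ..., 4}² is singular; the curve is smooth.


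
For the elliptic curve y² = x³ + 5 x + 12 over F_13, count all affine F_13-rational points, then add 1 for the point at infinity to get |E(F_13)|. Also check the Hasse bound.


Affine points = {(0, 5), (0, 8), (2, 2), (2, 11), (7, 0), (10, 3), (10, 10)}; affine count = 7; |E(F_13)| = 8.

Discriminant check: Δ ∝ 4a³ + 27b² = 4·5³ + 27·12² = 4·125 + 27·144 ≡ 7 (mod 13). Nonzero ⇒ E is nonsingular.
For each x ∈ F_13, compute rhs = x³ + 5·x + 12 mod 13, then count y ∈ F_13 with y² ≡ rhs.
  x = 0: rhs = 12, matching y values: 5, 8 (2 points).
  x = 1: rhs = 5, matching y values: none (0 points).
  x = 2: rhs = 4, matching y values: 2, 11 (2 points).
  x = 3: rhs = 2, matching y values: none (0 points).
  x = 4: rhs = 5, matching y values: none (0 points).
  x = 5: rhs = 6, matching y values: none (0 points).
  x = 6: rhs = 11, matching y values: none (0 points).
  x = 7: rhs = 0, matching y values: 0 (1 points).
  x = 8: rhs = 5, matching y values: none (0 points).
  x = 9: rhs = 6, matching y values: none (0 points).
  x = 10: rhs = 9, matching y values: 3, 10 (2 points).
  x = 11: rhs = 7, matching y values: none (0 points).
  x = 12: rhs = 6, matching y values: none (0 points).
Total affine count: 7.
Full point count |E(F_13)| = 7 + 1 = 8.
Hasse bound: |8 − (13+1)| = |-6| = 6 ≤ 2√13 ≈ 7.2111 ✓.


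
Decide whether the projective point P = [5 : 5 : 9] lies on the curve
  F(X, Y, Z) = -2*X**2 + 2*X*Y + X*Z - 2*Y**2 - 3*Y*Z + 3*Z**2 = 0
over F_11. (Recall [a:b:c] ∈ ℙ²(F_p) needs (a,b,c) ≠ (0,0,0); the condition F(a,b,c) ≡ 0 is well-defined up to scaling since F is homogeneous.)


F(5,5,9) ≡ 4 (mod 11); P is NOT on the curve.

Evaluate F(5, 5, 9) term-by-term (mod 11).
  -2*X**2 ↦ -2·25·1·1 = -50
  2*X*Y ↦ 2·5·5·1 = 50
  X*Z ↦ 1·5·1·9 = 45
  -2*Y**2 ↦ -2·1·25·1 = -50
  -3*Y*Z ↦ -3·1·5·9 = -135
  3*Z**2 ↦ 3·1·1·81 = 243
Sum: F(5, 5, 9) = (-50) + (50) + (45) + (-50) + (-135) + (243) = 103.
Reducing mod 11: 103 ≡ 4 (mod 11).
Since F(a, b, c) ≡ 4 ≠ 0 (mod 11), P does NOT lie on the curve.


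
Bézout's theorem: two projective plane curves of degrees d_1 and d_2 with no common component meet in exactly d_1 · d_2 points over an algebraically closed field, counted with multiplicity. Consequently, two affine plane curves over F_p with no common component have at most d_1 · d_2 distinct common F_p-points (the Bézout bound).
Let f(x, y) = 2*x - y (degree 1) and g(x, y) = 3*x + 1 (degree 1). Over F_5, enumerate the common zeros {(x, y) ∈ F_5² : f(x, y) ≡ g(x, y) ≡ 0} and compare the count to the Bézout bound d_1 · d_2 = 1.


Common zeros: {(3, 1)}; count = 1; Bézout bound = 1.

deg(f) = 1, deg(g) = 1, so Bézout bound = 1.
Scan x ∈ F_5. For each x, list the y ∈ F_5 with f(x, y) ≡ 0 and those with g(x, y) ≡ 0 (mod 5); the common zeros in that column are the intersection.
  x = 0: f ≡ 0 at y ∈ {0}; g ≡ 0 at y ∈ ∅; common: ∅.
  x = 1: f ≡ 0 at y ∈ {2}; g ≡ 0 at y ∈ ∅; common: ∅.
  x = 2: f ≡ 0 at y ∈ {4}; g ≡ 0 at y ∈ ∅; common: ∅.
  x = 3: f ≡ 0 at y ∈ {1}; g ≡ 0 at y ∈ {0, 1, 2, 3, 4}; common: {1}.
  x = 4: f ≡ 0 at y ∈ {3}; g ≡ 0 at y ∈ ∅; common: ∅.
Collecting: common zeros = {(3, 1)}, so the count is 1.
Comparison with the Bézout bound: 1 ≤ 1 = deg(f)·deg(g), as expected for curves with no common component (the bound is attained).
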